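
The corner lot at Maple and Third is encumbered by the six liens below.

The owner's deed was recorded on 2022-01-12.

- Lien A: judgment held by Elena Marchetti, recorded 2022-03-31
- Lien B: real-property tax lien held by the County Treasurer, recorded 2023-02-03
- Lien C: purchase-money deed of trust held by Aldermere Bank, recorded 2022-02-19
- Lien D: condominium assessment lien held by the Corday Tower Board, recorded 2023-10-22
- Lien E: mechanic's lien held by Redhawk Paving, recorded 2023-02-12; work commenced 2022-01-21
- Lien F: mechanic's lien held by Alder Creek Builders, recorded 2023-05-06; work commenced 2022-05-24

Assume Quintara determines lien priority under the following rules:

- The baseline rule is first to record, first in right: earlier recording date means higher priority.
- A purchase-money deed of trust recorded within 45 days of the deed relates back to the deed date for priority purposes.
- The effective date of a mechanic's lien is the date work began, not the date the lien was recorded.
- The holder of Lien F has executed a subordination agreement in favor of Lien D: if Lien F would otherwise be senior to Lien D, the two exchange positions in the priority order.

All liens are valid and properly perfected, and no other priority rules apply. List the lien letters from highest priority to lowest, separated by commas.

C, E, A, D, B, F

Effective dates after the stated exceptions: C relates back to the deed date 2022-01-12; E's effective date is 2022-01-21, when work began; F relates back to 2022-05-24 (work commenced).
By effective date, earliest first: C (2022-01-12), E (2022-01-21), A (2022-03-31), F (2022-05-24), B (2023-02-03), D (2023-10-22).
Because F would otherwise rank above D, the subordination swaps them.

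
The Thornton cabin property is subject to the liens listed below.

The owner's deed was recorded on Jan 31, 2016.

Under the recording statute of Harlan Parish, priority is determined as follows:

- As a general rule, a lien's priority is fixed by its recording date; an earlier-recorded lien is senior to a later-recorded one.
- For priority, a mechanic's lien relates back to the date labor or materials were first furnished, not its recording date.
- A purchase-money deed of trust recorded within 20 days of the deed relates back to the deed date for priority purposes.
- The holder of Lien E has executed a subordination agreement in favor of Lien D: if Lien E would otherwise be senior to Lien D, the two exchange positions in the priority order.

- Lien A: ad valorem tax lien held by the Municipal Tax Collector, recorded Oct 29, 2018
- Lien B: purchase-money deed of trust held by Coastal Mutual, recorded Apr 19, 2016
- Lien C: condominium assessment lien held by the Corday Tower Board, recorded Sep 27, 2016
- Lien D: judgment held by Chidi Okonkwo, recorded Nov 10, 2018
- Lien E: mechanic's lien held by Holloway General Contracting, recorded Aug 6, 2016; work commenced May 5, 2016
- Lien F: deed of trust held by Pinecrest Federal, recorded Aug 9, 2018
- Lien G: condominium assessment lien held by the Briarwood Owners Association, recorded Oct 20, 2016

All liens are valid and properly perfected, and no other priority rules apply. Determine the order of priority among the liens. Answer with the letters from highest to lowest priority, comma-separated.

Effective dates after the stated exceptions: B missed the 20-day window (79 days after the deed), so its recording date stands; E is treated as recorded May 5, 2016, the work-commencement date.
By effective date, earliest first: B (Apr 19, 2016), E (May 5, 2016), C (Sep 27, 2016), G (Oct 20, 2016), F (Aug 9, 2018), A (Oct 29, 2018), D (Nov 10, 2018).
The subordination applies — E was senior to D — so E and D swap.

B, D, C, G, F, A, E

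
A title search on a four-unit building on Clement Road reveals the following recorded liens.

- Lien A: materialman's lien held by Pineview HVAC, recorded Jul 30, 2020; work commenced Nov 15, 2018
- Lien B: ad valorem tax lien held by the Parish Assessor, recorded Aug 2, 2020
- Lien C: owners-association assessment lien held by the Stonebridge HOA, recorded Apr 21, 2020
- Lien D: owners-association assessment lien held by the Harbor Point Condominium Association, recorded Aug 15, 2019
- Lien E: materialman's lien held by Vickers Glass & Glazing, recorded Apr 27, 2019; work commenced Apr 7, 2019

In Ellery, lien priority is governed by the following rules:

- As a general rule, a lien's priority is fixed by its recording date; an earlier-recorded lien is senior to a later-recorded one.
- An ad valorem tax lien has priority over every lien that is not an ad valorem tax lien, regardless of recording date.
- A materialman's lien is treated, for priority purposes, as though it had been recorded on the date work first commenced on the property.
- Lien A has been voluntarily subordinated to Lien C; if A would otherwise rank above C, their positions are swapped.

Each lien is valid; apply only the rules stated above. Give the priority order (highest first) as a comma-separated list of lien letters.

First, effective dates: A is treated as recorded Nov 15, 2018, the work-commencement date; E is treated as recorded Apr 7, 2019, the work-commencement date.
B is an ad valorem tax lien, so it outranks all other liens regardless of date.
The other liens, earliest effective date first: A (Nov 15, 2018), E (Apr 7, 2019), D (Aug 15, 2019), C (Apr 21, 2020).
A is senior to C before the subordination, so the two trade places.

B, C, E, D, A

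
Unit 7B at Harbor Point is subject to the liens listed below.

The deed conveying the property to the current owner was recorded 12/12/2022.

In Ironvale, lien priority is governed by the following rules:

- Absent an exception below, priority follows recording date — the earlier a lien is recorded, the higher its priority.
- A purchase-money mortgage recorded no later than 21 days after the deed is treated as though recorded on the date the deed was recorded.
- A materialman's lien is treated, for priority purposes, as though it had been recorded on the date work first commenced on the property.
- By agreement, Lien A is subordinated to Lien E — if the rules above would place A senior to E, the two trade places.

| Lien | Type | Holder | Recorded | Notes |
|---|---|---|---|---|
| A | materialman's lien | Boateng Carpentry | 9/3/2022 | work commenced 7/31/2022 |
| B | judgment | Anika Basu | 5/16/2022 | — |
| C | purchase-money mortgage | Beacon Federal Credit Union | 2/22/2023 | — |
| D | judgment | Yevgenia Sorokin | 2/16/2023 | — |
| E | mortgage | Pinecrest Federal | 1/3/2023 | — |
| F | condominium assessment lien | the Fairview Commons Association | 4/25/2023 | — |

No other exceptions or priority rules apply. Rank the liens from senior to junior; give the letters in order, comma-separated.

B, E, A, D, C, F

Effective dates after the stated exceptions: A relates back to 7/31/2022 (work commenced); C was recorded 72 days after the deed — beyond 21 days — so no relation-back applies.
Sorted by effective date: B (5/16/2022), A (7/31/2022), E (1/3/2023), D (2/16/2023), C (2/22/2023), F (4/25/2023).
A is senior to E before the subordination, so the two trade places.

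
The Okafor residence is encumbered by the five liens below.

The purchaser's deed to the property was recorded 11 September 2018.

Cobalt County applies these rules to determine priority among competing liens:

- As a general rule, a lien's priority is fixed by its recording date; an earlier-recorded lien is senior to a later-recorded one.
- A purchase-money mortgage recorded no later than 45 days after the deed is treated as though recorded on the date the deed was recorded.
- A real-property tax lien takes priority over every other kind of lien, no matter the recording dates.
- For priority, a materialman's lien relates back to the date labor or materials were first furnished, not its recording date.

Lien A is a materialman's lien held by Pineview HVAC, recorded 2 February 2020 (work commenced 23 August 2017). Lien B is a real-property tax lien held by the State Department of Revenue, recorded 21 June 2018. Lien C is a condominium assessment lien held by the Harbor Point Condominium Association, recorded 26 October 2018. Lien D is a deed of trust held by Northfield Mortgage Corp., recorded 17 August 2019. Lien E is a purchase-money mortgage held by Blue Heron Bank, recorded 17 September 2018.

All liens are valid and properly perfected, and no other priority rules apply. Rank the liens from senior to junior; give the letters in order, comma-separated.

First, effective dates: A relates back to 23 August 2017 (work commenced); E was recorded within the 45-day window, so its effective date is the deed date 11 September 2018.
As a real-property tax lien, B is senior to every other lien.
Among the remaining liens, by effective date: A (23 August 2017), E (11 September 2018), C (26 October 2018), D (17 August 2019).

B, A, E, C, D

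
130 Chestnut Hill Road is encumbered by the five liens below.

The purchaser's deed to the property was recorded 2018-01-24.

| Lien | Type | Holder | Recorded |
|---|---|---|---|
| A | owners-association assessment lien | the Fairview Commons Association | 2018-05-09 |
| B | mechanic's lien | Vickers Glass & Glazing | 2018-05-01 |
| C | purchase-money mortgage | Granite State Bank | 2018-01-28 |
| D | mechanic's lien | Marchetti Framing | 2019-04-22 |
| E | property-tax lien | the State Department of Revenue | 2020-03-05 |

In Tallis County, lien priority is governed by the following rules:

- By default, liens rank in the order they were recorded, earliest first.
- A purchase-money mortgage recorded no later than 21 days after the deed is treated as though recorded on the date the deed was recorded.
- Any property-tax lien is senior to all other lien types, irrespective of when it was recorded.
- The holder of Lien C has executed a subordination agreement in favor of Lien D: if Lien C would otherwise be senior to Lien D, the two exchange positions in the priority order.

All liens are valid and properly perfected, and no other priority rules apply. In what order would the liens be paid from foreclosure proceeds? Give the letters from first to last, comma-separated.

Adjusting effective dates: C relates back to the deed date 2018-01-24.
E is a property-tax lien, so it outranks all other liens regardless of date.
Ordering the rest by effective date: C (2018-01-24), B (2018-05-01), A (2018-05-09), D (2019-04-22).
The subordination applies — C was senior to D — so C and D swap.

E, D, B, A, C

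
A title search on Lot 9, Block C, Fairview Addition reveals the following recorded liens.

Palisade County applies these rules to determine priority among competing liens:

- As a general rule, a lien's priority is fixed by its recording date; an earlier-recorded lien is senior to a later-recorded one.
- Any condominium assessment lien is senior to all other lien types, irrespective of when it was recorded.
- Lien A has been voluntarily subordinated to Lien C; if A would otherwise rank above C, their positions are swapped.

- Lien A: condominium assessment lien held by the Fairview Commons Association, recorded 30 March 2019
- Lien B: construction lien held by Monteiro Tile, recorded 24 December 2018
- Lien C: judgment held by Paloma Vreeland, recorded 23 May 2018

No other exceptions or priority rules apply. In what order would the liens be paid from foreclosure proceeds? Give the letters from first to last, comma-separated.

C, A, B

A is a condominium assessment lien, so it outranks all other liens regardless of date.
Remaining liens by effective date: C (23 May 2018), B (24 December 2018).
Because A would otherwise rank above C, the subordination swaps them.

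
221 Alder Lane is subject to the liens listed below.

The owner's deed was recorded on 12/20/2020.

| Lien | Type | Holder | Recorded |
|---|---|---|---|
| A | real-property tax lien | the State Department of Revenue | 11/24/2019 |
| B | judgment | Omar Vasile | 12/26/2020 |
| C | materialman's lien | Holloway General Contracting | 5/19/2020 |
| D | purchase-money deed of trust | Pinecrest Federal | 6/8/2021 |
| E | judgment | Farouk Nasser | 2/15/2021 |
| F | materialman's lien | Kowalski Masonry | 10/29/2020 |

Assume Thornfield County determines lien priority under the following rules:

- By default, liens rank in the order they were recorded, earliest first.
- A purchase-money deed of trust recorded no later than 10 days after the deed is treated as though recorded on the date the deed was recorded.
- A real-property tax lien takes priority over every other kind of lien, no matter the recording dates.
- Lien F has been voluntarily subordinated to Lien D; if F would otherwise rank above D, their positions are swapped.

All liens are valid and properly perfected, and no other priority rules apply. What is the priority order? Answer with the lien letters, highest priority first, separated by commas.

A, C, D, B, E, F

Effective dates: D was recorded 170 days after the deed — beyond 10 days — so no relation-back applies.
A is a real-property tax lien and takes priority over every other lien.
The other liens, earliest effective date first: C (5/19/2020), F (10/29/2020), B (12/26/2020), E (2/15/2021), D (6/8/2021).
F would otherwise be senior to D, so under the subordination agreement F and D exchange positions.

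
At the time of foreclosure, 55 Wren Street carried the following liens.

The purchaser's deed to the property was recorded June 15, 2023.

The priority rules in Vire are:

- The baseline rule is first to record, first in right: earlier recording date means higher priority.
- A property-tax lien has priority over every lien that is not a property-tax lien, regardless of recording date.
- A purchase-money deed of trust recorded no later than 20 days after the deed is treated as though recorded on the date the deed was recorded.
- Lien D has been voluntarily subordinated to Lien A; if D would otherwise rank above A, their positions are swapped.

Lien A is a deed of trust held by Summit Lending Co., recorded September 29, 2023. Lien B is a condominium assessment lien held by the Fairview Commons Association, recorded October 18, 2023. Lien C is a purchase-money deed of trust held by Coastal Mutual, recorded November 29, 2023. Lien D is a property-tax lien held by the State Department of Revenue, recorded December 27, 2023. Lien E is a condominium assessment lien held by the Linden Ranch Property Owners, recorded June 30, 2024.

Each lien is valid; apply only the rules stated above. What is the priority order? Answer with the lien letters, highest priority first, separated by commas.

A, D, B, C, E

Effective dates: C was recorded 167 days after the deed, outside the 20-day window, so it keeps its recording date.
D is a property-tax lien and takes priority over every other lien.
Among the remaining liens, by effective date: A (September 29, 2023), B (October 18, 2023), C (November 29, 2023), E (June 30, 2024).
D would otherwise be senior to A, so under the subordination agreement D and A exchange positions.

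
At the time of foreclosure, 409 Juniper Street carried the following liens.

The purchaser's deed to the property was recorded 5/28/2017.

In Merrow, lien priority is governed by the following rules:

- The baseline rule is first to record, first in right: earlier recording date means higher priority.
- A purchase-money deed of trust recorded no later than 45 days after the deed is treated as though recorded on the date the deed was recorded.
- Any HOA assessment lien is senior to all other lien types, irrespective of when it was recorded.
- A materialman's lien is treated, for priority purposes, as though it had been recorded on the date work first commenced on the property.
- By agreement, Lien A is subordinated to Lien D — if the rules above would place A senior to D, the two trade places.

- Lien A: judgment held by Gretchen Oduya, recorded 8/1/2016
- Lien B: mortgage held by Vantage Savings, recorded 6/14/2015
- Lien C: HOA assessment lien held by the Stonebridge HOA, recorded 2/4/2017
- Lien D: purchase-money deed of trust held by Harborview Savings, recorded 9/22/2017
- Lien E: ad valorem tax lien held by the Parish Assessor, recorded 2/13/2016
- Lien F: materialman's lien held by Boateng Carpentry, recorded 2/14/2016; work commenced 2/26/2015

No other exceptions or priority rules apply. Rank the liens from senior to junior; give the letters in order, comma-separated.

C, F, B, E, D, A

Effective dates: D was recorded 117 days after the deed, outside the 45-day window, so it keeps its recording date; F is treated as recorded 2/26/2015, the work-commencement date.
C, as an HOA assessment lien, has superpriority and ranks first.
The other liens, earliest effective date first: F (2/26/2015), B (6/14/2015), E (2/13/2016), A (8/1/2016), D (9/22/2017).
The subordination applies — A was senior to D — so A and D swap.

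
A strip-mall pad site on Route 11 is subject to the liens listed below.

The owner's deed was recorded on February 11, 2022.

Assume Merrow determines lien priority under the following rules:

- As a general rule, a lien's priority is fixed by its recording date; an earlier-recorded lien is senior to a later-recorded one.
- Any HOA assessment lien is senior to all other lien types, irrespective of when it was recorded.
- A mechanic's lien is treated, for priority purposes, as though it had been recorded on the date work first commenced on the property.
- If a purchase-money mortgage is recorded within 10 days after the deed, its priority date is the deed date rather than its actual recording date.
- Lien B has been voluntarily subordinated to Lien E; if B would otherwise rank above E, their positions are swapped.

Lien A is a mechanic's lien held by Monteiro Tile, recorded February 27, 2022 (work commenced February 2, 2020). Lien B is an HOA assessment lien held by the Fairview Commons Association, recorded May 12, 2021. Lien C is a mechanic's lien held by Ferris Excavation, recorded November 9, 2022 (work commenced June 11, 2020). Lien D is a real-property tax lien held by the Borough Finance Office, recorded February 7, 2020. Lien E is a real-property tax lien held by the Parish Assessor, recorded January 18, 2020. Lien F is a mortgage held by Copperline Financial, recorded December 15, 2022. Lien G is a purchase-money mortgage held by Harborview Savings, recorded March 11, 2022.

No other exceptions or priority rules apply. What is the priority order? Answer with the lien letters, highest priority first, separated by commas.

First, effective dates: A is treated as recorded February 2, 2020, the work-commencement date; C is treated as recorded June 11, 2020, the work-commencement date; G was recorded 28 days after the deed — beyond 10 days — so no relation-back applies.
As an HOA assessment lien, B is senior to every other lien.
The other liens, earliest effective date first: E (January 18, 2020), A (February 2, 2020), D (February 7, 2020), C (June 11, 2020), G (March 11, 2022), F (December 15, 2022).
The subordination applies — B was senior to E — so B and E swap.

E, B, A, D, C, G, F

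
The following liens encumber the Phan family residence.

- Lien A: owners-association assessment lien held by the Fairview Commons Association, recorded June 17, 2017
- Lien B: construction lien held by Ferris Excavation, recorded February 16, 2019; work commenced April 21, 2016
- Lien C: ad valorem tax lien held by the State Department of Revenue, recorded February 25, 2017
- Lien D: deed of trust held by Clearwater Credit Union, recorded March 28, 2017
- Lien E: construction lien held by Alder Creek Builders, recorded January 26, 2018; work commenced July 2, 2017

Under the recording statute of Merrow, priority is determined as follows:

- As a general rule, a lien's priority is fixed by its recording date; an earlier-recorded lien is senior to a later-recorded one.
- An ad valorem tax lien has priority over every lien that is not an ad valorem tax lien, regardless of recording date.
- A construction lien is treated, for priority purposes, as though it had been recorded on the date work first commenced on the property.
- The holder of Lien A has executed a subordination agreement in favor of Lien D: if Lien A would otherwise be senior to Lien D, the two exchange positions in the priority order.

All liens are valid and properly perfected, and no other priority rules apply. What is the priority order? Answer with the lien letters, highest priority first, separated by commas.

C, B, D, A, E

Effective dates after the stated exceptions: B is treated as recorded April 21, 2016, the work-commencement date; E relates back to July 2, 2017 (work commenced).
C is an ad valorem tax lien and takes priority over every other lien.
The other liens, earliest effective date first: B (April 21, 2016), D (March 28, 2017), A (June 17, 2017), E (July 2, 2017).
A already ranks below D; the subordination has no effect.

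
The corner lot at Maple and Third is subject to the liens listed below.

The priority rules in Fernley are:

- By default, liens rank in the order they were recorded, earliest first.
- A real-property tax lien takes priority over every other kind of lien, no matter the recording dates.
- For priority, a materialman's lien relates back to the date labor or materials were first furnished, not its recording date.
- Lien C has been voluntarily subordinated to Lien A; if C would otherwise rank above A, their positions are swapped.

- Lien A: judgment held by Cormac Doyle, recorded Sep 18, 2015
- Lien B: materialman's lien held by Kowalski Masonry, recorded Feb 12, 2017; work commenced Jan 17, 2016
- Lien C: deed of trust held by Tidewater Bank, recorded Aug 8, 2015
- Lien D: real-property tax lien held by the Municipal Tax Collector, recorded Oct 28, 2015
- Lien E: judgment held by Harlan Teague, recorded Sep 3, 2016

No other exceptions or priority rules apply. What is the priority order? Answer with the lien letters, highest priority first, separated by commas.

D, A, C, B, E

First, effective dates: B relates back to Jan 17, 2016 (work commenced).
As a real-property tax lien, D is senior to every other lien.
Among the remaining liens, by effective date: C (Aug 8, 2015), A (Sep 18, 2015), B (Jan 17, 2016), E (Sep 3, 2016).
Because C would otherwise rank above A, the subordination swaps them.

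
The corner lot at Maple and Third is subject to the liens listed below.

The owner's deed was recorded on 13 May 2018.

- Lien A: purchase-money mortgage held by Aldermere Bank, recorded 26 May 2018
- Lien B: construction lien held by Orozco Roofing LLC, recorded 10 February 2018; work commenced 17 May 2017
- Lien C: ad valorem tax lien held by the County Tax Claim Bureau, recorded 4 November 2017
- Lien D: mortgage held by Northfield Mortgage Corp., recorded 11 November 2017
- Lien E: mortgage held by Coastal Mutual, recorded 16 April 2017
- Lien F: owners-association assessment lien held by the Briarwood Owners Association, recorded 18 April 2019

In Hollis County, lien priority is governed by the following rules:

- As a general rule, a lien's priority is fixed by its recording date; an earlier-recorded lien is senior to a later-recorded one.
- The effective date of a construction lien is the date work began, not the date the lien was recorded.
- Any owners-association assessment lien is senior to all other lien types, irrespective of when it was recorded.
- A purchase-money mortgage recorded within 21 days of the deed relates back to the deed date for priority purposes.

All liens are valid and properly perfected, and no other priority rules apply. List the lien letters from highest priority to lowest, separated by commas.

F, E, B, C, D, A

First, effective dates: A was recorded within the 21-day window, so its effective date is the deed date 13 May 2018; B relates back to 17 May 2017 (work commenced).
As an owners-association assessment lien, F is senior to every other lien.
Among the remaining liens, by effective date: E (16 April 2017), B (17 May 2017), C (4 November 2017), D (11 November 2017), A (13 May 2018).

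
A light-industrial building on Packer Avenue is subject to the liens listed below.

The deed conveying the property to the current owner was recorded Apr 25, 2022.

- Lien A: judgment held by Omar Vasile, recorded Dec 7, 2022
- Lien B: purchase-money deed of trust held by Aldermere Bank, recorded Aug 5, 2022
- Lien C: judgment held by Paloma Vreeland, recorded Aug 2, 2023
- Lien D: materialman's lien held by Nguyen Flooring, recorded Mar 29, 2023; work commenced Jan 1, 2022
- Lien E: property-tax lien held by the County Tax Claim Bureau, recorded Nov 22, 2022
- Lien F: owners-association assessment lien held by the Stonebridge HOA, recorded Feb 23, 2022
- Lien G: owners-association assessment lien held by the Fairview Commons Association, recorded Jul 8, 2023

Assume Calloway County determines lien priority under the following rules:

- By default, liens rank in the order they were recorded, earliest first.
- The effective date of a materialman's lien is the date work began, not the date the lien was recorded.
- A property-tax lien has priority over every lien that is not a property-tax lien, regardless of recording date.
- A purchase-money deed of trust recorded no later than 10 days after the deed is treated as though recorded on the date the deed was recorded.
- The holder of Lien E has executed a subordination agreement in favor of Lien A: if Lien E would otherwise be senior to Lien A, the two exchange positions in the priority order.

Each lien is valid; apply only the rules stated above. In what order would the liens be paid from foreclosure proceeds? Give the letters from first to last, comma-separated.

Effective dates after the stated exceptions: B was recorded 102 days after the deed, outside the 10-day window, so it keeps its recording date; D's effective date is Jan 1, 2022, when work began.
As a property-tax lien, E is senior to every other lien.
Remaining liens by effective date: D (Jan 1, 2022), F (Feb 23, 2022), B (Aug 5, 2022), A (Dec 7, 2022), G (Jul 8, 2023), C (Aug 2, 2023).
E is senior to A before the subordination, so the two trade places.

A, D, F, B, E, G, C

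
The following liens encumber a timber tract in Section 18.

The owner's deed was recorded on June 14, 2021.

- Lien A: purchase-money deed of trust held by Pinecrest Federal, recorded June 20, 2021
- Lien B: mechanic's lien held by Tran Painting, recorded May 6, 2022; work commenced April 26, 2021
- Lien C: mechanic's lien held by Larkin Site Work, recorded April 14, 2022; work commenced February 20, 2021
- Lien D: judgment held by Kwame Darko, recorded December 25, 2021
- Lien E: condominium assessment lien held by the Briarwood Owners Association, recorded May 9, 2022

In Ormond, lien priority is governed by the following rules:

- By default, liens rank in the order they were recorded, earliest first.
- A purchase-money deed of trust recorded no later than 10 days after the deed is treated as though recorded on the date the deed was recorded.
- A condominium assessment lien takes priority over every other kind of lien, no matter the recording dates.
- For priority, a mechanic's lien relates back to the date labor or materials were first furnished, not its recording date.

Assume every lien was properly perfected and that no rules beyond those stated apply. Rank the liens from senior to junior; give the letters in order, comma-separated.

E, C, B, A, D

First, effective dates: A's effective date is the deed date, June 14, 2021; B is treated as recorded April 26, 2021, the work-commencement date; C relates back to February 20, 2021 (work commenced).
As a condominium assessment lien, E is senior to every other lien.
The other liens, earliest effective date first: C (February 20, 2021), B (April 26, 2021), A (June 14, 2021), D (December 25, 2021).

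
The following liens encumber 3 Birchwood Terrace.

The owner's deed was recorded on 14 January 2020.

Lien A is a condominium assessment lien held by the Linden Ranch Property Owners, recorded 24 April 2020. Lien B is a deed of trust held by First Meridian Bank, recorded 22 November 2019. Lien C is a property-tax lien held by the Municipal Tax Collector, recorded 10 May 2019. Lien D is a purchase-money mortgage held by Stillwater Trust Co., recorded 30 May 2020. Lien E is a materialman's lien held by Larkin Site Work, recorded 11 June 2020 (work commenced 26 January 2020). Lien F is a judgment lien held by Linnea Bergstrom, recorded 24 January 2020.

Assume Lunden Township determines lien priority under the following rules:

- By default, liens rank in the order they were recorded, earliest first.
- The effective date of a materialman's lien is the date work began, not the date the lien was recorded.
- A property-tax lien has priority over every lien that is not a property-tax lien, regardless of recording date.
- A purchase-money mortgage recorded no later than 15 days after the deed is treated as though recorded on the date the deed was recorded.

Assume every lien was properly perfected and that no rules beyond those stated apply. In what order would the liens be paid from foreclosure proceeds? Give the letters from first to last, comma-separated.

Effective dates after the stated exceptions: D missed the 15-day window (137 days after the deed), so its recording date stands; E's effective date is 26 January 2020, when work began.
C is a property-tax lien, so it outranks all other liens regardless of date.
The other liens, earliest effective date first: B (22 November 2019), F (24 January 2020), E (26 January 2020), A (24 April 2020), D (30 May 2020).

C, B, F, E, A, D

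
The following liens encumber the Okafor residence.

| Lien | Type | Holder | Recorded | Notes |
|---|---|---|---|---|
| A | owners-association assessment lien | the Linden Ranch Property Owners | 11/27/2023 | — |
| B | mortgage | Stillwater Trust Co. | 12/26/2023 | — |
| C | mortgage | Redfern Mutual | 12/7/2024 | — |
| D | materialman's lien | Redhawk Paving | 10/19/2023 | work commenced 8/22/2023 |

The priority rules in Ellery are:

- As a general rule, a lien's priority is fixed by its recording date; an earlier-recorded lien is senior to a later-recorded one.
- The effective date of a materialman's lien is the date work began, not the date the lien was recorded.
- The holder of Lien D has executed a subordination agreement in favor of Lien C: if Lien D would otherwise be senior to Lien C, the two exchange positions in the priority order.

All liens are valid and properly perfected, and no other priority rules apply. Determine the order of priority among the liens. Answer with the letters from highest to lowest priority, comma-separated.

C, A, B, D

Adjusting effective dates: D's effective date is 8/22/2023, when work began.
Ordering by effective date: D (8/22/2023), A (11/27/2023), B (12/26/2023), C (12/7/2024).
Because D would otherwise rank above C, the subordination swaps them.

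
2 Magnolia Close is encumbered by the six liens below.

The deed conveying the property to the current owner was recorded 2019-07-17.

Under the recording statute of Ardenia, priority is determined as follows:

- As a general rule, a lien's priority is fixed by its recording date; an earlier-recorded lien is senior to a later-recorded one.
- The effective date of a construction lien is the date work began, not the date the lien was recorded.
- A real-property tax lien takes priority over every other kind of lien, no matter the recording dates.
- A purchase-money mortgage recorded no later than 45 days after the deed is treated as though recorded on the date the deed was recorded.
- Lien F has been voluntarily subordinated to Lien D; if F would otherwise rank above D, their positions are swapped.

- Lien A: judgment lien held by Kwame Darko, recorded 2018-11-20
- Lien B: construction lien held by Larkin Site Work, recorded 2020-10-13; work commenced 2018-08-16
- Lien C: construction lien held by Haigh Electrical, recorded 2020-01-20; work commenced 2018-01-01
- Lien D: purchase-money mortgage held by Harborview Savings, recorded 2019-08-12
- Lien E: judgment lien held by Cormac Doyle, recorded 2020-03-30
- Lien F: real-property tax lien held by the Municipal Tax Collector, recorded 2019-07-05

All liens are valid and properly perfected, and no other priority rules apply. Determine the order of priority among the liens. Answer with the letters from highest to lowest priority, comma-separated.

Effective dates: B is treated as recorded 2018-08-16, the work-commencement date; C is treated as recorded 2018-01-01, the work-commencement date; D relates back to the deed date 2019-07-17.
As a real-property tax lien, F is senior to every other lien.
The other liens, earliest effective date first: C (2018-01-01), B (2018-08-16), A (2018-11-20), D (2019-07-17), E (2020-03-30).
Because F would otherwise rank above D, the subordination swaps them.

D, C, B, A, F, E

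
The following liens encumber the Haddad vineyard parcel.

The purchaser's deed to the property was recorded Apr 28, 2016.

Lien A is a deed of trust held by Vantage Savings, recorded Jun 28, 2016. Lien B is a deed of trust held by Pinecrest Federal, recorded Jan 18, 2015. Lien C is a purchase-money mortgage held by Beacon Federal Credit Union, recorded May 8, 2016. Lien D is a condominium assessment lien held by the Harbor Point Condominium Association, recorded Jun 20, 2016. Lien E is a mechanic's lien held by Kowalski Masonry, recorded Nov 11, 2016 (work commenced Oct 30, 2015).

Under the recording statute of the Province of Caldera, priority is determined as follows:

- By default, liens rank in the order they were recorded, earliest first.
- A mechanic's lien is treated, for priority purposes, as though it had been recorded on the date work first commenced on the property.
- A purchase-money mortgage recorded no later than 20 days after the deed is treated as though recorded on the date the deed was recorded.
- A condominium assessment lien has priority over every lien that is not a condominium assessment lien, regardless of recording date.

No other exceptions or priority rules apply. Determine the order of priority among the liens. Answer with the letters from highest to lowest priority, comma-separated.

D, B, E, C, A

Adjusting effective dates: C's effective date is the deed date, Apr 28, 2016; E is treated as recorded Oct 30, 2015, the work-commencement date.
D is a condominium assessment lien and takes priority over every other lien.
Ordering the rest by effective date: B (Jan 18, 2015), E (Oct 30, 2015), C (Apr 28, 2016), A (Jun 28, 2016).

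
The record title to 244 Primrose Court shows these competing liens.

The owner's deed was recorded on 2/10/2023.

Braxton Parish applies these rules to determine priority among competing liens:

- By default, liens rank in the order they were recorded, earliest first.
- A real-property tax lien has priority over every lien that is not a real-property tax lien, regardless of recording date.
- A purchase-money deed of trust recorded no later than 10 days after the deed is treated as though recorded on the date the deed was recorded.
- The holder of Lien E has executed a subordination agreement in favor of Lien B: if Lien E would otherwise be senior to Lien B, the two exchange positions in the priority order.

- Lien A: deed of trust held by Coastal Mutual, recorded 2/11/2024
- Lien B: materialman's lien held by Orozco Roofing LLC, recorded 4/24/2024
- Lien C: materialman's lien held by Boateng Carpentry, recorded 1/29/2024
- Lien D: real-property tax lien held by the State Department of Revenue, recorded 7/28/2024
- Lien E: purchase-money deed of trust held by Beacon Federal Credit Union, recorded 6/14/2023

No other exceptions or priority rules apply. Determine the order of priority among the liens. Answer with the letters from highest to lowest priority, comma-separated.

Effective dates after the stated exceptions: E was recorded 124 days after the deed — beyond 10 days — so no relation-back applies.
D is a real-property tax lien and takes priority over every other lien.
Remaining liens by effective date: E (6/14/2023), C (1/29/2024), A (2/11/2024), B (4/24/2024).
The subordination applies — E was senior to B — so E and B swap.

D, B, C, A, E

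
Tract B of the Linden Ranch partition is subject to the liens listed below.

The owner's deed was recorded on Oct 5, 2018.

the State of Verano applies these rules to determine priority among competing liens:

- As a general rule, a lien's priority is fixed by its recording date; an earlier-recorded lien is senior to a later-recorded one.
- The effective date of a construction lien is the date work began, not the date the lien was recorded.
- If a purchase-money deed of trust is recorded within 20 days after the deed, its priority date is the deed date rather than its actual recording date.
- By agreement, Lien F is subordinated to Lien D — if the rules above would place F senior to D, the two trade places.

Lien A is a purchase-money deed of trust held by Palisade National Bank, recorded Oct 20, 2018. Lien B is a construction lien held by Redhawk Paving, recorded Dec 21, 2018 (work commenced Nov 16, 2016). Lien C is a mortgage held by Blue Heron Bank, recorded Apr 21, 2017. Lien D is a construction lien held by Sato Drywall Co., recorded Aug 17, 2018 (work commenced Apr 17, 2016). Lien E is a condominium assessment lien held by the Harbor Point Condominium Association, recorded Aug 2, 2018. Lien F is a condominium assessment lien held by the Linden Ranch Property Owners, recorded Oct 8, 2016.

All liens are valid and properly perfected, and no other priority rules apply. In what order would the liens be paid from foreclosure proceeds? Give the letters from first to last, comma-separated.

D, F, B, C, E, A

Effective dates: A's effective date is the deed date, Oct 5, 2018; B relates back to Nov 16, 2016 (work commenced); D relates back to Apr 17, 2016 (work commenced).
By effective date: D (Apr 17, 2016), F (Oct 8, 2016), B (Nov 16, 2016), C (Apr 21, 2017), E (Aug 2, 2018), A (Oct 5, 2018).
Since F is not senior to D, the subordination leaves the order unchanged.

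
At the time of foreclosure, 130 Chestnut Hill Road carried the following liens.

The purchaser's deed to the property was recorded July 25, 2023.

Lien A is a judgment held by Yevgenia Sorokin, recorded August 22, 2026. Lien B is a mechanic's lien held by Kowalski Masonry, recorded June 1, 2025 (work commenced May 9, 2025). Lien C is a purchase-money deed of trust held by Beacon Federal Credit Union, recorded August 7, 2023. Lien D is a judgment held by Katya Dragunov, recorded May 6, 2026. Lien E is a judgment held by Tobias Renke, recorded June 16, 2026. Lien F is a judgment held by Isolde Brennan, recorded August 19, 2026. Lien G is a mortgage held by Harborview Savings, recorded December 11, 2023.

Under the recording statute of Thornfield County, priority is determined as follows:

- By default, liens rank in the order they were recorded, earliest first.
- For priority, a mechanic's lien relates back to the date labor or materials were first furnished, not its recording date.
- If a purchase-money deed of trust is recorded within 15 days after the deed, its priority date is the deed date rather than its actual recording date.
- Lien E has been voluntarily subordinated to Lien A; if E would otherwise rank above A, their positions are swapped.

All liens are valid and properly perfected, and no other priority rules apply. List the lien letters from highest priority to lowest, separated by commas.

Effective dates after the stated exceptions: B's effective date is May 9, 2025, when work began; C was recorded within the 15-day window, so its effective date is the deed date July 25, 2023.
By effective date: C (July 25, 2023), G (December 11, 2023), B (May 9, 2025), D (May 6, 2026), E (June 16, 2026), F (August 19, 2026), A (August 22, 2026).
E is senior to A before the subordination, so the two trade places.

C, G, B, D, A, F, E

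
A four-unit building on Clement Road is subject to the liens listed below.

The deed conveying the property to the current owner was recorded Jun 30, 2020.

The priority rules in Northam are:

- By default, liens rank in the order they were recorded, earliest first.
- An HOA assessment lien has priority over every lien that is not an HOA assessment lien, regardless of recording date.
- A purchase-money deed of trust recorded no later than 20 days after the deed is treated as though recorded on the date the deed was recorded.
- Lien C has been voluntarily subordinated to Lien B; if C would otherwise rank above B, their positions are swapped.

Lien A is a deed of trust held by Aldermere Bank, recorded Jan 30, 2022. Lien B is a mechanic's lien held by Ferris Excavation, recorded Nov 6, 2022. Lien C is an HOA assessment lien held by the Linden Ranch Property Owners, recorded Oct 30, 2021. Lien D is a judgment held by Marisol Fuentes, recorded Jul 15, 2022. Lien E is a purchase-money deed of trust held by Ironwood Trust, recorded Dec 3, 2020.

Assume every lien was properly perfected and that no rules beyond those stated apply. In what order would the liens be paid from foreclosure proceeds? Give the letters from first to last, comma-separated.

First, effective dates: E was recorded 156 days after the deed — beyond 20 days — so no relation-back applies.
C is an HOA assessment lien, so it outranks all other liens regardless of date.
Remaining liens by effective date: E (Dec 3, 2020), A (Jan 30, 2022), D (Jul 15, 2022), B (Nov 6, 2022).
The subordination applies — C was senior to B — so C and B swap.

B, E, A, D, C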